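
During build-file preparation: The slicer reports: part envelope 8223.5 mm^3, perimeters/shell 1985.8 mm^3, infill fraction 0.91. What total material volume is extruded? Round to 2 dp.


V_infill = (8223.5 - 1985.8) * 0.91 = 5676.31
V_total = 1985.8 + 5676.31 = 7662.11 mm^3


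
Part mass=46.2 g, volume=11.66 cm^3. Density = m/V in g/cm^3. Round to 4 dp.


rho = 46.2 / 11.66 = 3.9623 g/cm^3


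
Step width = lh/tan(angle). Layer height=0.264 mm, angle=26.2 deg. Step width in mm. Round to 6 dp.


step = 0.264 / tan(26.2) = 0.536519 mm


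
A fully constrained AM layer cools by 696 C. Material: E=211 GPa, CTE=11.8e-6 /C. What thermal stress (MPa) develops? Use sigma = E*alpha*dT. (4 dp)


sigma = 211*1000 * 11.8e-6 * 696 = 1732.9008 MPa


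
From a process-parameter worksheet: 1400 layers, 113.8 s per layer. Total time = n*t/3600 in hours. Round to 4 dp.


t = 1400 * 113.8 / 3600 = 44.2556 hrs


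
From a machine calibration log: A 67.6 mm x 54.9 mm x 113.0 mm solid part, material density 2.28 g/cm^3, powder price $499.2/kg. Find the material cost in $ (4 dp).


V = 67.6 * 54.9 * 113.0 = 419370.12 mm^3 = 419.37012 cm^3
Mass = 419.37012 * 2.28 / 1000 = 0.95616387 kg
Cost = 0.95616387 * 499.2 = 477.317 $


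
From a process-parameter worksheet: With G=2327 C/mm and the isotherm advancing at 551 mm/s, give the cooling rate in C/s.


CR = 2327 * 551 = 1282177 C/s


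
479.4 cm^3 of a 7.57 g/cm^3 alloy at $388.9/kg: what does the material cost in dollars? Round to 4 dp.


Mass = 479.4*7.57/1000 = 3.629058 kg
Cost = 3.629058 * 388.9 = 1411.3407 $


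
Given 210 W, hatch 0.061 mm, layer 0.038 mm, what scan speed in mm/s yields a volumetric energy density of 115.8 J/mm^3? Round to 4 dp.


v = 210 / (115.8*0.061*0.038) = 782.3432 mm/s


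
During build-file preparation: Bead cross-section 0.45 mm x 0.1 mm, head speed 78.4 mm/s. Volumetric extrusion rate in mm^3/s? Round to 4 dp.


Rate = 0.45 * 0.1 * 78.4 = 3.528 mm^3/s


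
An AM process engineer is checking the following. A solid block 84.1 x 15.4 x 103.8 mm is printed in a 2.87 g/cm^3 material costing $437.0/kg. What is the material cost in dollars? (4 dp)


V = 84.1 * 15.4 * 103.8 = 134435.532 mm^3 = 134.435532 cm^3
Mass = 134.435532 * 2.87 / 1000 = 0.38582998 kg
Cost = 0.38582998 * 437.0 = 168.6077 $


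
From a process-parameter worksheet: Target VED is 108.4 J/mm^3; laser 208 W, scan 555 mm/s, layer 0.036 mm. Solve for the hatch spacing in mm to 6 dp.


h = 208 / (108.4*555*0.036) = 0.096037 mm


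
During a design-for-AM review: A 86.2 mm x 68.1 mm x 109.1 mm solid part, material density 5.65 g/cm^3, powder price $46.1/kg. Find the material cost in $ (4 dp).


V = 86.2 * 68.1 * 109.1 = 640441.002 mm^3 = 640.441002 cm^3
Mass = 640.441002 * 5.65 / 1000 = 3.61849166 kg
Cost = 3.61849166 * 46.1 = 166.8125 $


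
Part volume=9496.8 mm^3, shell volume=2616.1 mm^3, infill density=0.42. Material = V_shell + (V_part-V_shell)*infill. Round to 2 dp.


V_infill = (9496.8 - 2616.1) * 0.42 = 2889.89
V_total = 2616.1 + 2889.89 = 5505.99 mm^3


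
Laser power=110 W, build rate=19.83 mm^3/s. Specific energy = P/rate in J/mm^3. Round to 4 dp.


SE = 110 / 19.83 = 5.5472 J/mm^3


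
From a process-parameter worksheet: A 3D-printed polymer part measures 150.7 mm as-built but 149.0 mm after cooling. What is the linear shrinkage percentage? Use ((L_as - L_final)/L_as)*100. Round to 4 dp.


Shrinkage = ((150.7-149.0)/150.7)*100 = 1.1281 %


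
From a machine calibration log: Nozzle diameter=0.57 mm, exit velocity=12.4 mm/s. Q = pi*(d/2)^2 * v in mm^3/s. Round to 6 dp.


A = pi*(0.57/2)^2 = 0.25517586 mm^2
Q = 0.25517586 * 12.4 = 3.164181 mm^3/s


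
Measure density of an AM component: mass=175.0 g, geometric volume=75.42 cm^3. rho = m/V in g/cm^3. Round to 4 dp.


rho = 175.0 / 75.42 = 2.3203 g/cm^3


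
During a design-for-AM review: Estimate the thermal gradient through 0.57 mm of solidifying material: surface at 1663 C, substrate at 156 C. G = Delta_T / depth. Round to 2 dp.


G = (1663-156)/0.57 = 2643.86 C/mm


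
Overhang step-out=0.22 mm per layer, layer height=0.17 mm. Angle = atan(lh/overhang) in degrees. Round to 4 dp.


angle = atan(0.17/0.22) = 37.6942 degrees


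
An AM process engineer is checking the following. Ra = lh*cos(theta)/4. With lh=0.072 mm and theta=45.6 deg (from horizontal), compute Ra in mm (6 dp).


Ra = 0.072 * cos(45.6) / 4 = 0.012594 mm


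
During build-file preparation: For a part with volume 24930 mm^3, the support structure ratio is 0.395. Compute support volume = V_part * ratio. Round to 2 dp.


V_support = 24930 * 0.395 = 9847.35 mm^3


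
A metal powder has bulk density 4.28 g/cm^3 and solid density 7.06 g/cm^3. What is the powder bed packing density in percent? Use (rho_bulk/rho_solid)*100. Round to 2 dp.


Packing = (4.28/7.06)*100 = 60.62 %


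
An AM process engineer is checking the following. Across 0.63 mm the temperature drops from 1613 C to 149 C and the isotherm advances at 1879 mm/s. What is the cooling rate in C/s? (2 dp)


G = (1613-149)/0.63 = 2323.80952381 C/mm
CR = 2323.80952381 * 1879 = 4366438.1 C/s


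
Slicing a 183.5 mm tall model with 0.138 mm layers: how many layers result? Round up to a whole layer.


Layers = ceil(183.5/0.138) = 1330


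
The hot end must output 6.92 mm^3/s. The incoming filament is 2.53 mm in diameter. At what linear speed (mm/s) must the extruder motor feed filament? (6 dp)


A = pi*(2.53/2)^2 = 5.027255
v = 6.92 / 5.027255 = 1.376497 mm/s


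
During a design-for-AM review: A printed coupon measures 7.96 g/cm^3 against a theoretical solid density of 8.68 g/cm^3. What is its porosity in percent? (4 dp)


Porosity = (1-7.96/8.68)*100 = 8.2949 %


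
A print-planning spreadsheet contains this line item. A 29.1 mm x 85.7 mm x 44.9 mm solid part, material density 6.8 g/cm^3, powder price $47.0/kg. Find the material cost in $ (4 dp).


V = 29.1 * 85.7 * 44.9 = 111974.763 mm^3 = 111.974763 cm^3
Mass = 111.974763 * 6.8 / 1000 = 0.76142839 kg
Cost = 0.76142839 * 47.0 = 35.7871 $


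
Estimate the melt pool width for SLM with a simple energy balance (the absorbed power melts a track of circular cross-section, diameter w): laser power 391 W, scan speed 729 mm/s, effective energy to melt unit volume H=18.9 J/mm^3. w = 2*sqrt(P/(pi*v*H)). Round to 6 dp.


w = 2*sqrt(391/(pi*729*18.9)) = 0.190085 mm


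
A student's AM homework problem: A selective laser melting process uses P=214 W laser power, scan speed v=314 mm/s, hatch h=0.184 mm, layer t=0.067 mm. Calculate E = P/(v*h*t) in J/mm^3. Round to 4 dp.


E = 214 / (314*0.184*0.067) = 55.283 J/mm^3


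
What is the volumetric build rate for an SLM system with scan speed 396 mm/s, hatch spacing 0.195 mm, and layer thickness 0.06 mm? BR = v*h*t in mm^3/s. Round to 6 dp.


Rate = 396 * 0.195 * 0.06 = 4.6332 mm^3/s


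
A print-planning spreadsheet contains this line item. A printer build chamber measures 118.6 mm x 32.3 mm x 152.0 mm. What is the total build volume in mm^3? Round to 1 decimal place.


V = 118.6 * 32.3 * 152.0 = 582278.6 mm^3


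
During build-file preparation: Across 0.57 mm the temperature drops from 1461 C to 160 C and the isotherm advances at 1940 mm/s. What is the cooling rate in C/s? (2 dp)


G = (1461-160)/0.57 = 2282.45614035 C/mm
CR = 2282.45614035 * 1940 = 4427964.91 C/s


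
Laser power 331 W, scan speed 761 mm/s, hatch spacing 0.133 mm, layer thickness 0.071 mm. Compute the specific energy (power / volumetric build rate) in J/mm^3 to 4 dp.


Build rate = 761 * 0.133 * 0.071 = 7.186123 mm^3/s
SE = 331 / 7.186123 = 46.061 J/mm^3


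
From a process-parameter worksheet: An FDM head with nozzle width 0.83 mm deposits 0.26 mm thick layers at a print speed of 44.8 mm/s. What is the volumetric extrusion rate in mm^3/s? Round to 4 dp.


Rate = 0.83 * 0.26 * 44.8 = 9.6678 mm^3/s


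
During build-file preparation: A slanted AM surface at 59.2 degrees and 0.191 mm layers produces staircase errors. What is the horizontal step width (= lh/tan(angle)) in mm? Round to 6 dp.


step = 0.191 / tan(59.2) = 0.113859 mm


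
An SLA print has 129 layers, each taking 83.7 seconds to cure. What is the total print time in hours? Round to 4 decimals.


t = 129 * 83.7 / 3600 = 2.9993 hrs


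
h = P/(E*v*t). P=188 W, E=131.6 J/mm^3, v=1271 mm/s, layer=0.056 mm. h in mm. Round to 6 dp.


h = 188 / (131.6*1271*0.056) = 0.020071 mm


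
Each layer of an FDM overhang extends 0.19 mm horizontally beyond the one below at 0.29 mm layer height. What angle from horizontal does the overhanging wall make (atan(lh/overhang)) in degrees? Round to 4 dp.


angle = atan(0.29/0.19) = 56.7683 degrees


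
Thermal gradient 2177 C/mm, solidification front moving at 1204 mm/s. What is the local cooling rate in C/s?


CR = 2177 * 1204 = 2621108 C/s


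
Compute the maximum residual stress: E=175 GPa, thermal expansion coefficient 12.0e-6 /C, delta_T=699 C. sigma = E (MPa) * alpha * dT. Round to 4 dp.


sigma = 175*1000 * 12.0e-6 * 699 = 1467.9 MPa


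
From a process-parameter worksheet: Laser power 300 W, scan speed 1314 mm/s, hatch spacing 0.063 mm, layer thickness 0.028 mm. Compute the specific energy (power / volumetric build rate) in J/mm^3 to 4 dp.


Build rate = 1314 * 0.063 * 0.028 = 2.317896 mm^3/s
SE = 300 / 2.317896 = 129.4277 J/mm^3


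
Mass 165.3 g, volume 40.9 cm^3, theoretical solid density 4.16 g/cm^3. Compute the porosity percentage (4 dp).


rho_part = 165.3 / 40.9 = 4.04156479 g/cm^3
Porosity = (1 - 4.04156479/4.16)*100 = 2.847 %


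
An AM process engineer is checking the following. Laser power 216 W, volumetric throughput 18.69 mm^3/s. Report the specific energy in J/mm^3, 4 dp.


SE = 216 / 18.69 = 11.557 J/mm^3


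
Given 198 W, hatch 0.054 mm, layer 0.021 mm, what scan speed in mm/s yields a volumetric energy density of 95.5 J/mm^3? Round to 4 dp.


v = 198 / (95.5*0.054*0.021) = 1828.3055 mm/s


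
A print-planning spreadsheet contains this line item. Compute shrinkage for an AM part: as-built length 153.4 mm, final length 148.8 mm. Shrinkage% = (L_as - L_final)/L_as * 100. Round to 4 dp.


Shrinkage = ((153.4-148.8)/153.4)*100 = 2.9987 %


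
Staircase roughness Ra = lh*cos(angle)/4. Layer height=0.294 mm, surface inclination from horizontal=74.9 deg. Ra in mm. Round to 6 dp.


Ra = 0.294 * cos(74.9) / 4 = 0.019147 mm


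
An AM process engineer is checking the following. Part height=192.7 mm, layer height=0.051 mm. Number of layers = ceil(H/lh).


Layers = ceil(192.7/0.051) = 3779


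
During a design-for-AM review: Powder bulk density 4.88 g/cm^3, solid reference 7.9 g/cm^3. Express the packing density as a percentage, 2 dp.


Packing = (4.88/7.9)*100 = 61.77 %


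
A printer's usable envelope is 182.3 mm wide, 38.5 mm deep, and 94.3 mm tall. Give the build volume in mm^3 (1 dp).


V = 182.3 * 38.5 * 94.3 = 661849.3 mm^3


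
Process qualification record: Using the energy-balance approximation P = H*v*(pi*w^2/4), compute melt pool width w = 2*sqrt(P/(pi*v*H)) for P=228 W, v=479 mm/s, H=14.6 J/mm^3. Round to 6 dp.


w = 2*sqrt(228/(pi*479*14.6)) = 0.203741 mm


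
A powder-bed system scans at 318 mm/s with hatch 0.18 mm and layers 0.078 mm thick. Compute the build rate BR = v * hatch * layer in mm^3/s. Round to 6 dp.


Rate = 318 * 0.18 * 0.078 = 4.46472 mm^3/s


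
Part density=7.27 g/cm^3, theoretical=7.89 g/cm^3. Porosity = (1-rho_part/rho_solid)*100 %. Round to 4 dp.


Porosity = (1-7.27/7.89)*100 = 7.858 %


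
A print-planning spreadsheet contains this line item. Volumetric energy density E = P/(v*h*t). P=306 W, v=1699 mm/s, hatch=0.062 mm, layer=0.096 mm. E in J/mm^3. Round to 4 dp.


E = 306 / (1699*0.062*0.096) = 30.2597 J/mm^3


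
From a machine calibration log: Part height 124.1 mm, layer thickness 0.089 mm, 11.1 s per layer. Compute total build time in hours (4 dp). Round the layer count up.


Layers = ceil(124.1/0.089) = 1395
t = 1395 * 11.1 / 3600 = 4.3013 hrs


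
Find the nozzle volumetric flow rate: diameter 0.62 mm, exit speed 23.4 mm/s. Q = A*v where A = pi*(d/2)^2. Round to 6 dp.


A = pi*(0.62/2)^2 = 0.30190705 mm^2
Q = 0.30190705 * 23.4 = 7.064625 mm^3/s


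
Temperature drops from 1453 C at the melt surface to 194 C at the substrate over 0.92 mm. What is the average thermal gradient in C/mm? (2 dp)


G = (1453-194)/0.92 = 1368.48 C/mm


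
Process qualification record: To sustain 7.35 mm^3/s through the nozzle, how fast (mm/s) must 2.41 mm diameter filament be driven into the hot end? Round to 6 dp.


A = pi*(2.41/2)^2 = 4.561671
v = 7.35 / 4.561671 = 1.611252 mm/s


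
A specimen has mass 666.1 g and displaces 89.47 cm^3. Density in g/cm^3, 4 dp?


rho = 666.1 / 89.47 = 7.445 g/cm^3


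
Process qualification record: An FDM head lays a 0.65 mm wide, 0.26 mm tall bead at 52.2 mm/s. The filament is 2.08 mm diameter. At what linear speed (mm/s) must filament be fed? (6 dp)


Q = 0.65 * 0.26 * 52.2 = 8.8218 mm^3/s
A_fil = pi*(2.08/2)^2 = 3.39794661 mm^2
v_feed = 8.8218 / 3.39794661 = 2.596215 mm/s


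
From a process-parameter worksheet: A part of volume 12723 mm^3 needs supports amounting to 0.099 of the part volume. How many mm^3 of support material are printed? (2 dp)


V_support = 12723 * 0.099 = 1259.58 mm^3


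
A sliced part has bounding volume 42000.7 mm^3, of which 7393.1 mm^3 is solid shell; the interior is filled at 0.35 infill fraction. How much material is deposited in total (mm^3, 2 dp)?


V_infill = (42000.7 - 7393.1) * 0.35 = 12112.66
V_total = 7393.1 + 12112.66 = 19505.76 mm^3


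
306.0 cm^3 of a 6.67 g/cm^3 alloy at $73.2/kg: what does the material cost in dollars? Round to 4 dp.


Mass = 306.0*6.67/1000 = 2.04102 kg
Cost = 2.04102 * 73.2 = 149.4027 $


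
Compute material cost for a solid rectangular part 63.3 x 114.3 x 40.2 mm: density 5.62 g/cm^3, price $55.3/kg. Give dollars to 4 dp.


V = 63.3 * 114.3 * 40.2 = 290854.638 mm^3 = 290.854638 cm^3
Mass = 290.854638 * 5.62 / 1000 = 1.63460307 kg
Cost = 1.63460307 * 55.3 = 90.3935 $


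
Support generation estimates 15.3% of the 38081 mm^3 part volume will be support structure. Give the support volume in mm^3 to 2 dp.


V_support = 38081 * 0.153 = 5826.39 mm^3


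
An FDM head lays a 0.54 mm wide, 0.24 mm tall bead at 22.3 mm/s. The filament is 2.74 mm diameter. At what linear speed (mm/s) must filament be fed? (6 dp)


Q = 0.54 * 0.24 * 22.3 = 2.89008 mm^3/s
A_fil = pi*(2.74/2)^2 = 5.89645525 mm^2
v_feed = 2.89008 / 5.89645525 = 0.490139 mm/s


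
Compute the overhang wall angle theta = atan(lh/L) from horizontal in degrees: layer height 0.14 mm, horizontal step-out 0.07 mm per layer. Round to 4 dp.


angle = atan(0.14/0.07) = 63.4349 degrees


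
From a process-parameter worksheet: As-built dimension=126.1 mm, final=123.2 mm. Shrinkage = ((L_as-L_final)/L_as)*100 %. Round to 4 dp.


Shrinkage = ((126.1-123.2)/126.1)*100 = 2.2998 %


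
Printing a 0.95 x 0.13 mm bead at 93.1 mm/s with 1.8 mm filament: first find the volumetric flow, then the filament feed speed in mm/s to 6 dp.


Q = 0.95 * 0.13 * 93.1 = 11.49785 mm^3/s
A_fil = pi*(1.8/2)^2 = 2.54469005 mm^2
v_feed = 11.49785 / 2.54469005 = 4.51837 mm/s


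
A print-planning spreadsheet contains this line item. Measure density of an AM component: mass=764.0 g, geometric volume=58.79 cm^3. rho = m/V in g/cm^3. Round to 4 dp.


rho = 764.0 / 58.79 = 12.9954 g/cm^3


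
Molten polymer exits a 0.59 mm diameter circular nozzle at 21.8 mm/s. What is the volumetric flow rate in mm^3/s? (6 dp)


A = pi*(0.59/2)^2 = 0.2733971 mm^2
Q = 0.2733971 * 21.8 = 5.960057 mm^3/s


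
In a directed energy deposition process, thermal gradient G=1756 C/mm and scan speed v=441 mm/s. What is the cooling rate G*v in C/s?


CR = 1756 * 441 = 774396 C/s


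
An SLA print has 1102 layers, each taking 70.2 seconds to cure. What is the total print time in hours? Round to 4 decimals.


t = 1102 * 70.2 / 3600 = 21.489 hrs


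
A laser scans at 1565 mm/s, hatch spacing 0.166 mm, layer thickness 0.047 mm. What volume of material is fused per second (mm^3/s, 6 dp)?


Rate = 1565 * 0.166 * 0.047 = 12.21013 mm^3/s


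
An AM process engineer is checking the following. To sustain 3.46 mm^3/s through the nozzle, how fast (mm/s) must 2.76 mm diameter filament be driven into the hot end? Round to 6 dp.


A = pi*(2.76/2)^2 = 5.982849
v = 3.46 / 5.982849 = 0.57832 mm/s


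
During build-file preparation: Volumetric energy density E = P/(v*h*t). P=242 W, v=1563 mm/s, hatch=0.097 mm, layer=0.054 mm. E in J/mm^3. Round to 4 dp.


E = 242 / (1563*0.097*0.054) = 29.5591 J/mm^3


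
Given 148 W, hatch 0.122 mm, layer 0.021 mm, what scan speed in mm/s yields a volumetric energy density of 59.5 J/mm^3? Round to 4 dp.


v = 148 / (59.5*0.122*0.021) = 970.8802 mm/s


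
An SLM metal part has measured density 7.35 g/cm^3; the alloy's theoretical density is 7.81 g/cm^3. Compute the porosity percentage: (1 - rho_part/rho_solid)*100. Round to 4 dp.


Porosity = (1-7.35/7.81)*100 = 5.8899 %


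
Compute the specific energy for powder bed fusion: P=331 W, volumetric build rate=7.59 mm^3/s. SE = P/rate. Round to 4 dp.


SE = 331 / 7.59 = 43.61 J/mm^3


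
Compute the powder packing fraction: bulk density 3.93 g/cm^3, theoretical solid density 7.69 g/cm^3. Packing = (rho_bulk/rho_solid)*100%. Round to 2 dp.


Packing = (3.93/7.69)*100 = 51.11 %


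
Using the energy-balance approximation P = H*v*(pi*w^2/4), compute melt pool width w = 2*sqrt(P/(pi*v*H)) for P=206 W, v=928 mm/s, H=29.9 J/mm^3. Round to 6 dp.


w = 2*sqrt(206/(pi*928*29.9)) = 0.097225 mm


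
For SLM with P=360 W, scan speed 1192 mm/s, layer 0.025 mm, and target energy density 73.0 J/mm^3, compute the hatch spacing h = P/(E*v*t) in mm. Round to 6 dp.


h = 360 / (73.0*1192*0.025) = 0.165487 mm


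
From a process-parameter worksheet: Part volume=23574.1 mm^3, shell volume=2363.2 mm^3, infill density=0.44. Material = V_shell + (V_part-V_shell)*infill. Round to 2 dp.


V_infill = (23574.1 - 2363.2) * 0.44 = 9332.8
V_total = 2363.2 + 9332.8 = 11696.0 mm^3


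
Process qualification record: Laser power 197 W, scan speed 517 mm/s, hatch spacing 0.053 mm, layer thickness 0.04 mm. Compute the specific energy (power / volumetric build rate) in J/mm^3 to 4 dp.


Build rate = 517 * 0.053 * 0.04 = 1.09604 mm^3/s
SE = 197 / 1.09604 = 179.738 J/mm^3


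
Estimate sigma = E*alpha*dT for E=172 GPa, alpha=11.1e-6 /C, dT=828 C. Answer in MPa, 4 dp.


sigma = 172*1000 * 11.1e-6 * 828 = 1580.8176 MPa


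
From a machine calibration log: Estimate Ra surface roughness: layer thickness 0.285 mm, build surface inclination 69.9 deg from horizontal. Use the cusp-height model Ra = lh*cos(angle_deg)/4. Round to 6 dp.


Ra = 0.285 * cos(69.9) / 4 = 0.024486 mm


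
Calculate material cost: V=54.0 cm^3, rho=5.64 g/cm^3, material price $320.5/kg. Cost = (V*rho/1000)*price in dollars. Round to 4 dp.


Mass = 54.0*5.64/1000 = 0.30456 kg
Cost = 0.30456 * 320.5 = 97.6115 $


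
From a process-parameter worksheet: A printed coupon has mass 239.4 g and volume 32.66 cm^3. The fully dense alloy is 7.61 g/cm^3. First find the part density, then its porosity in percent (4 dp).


rho_part = 239.4 / 32.66 = 7.33006736 g/cm^3
Porosity = (1 - 7.33006736/7.61)*100 = 3.6785 %


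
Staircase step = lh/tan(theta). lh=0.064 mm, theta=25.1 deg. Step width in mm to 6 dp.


step = 0.064 / tan(25.1) = 0.136625 mm


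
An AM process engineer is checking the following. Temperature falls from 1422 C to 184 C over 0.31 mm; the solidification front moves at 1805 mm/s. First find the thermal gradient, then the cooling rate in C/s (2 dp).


G = (1422-184)/0.31 = 3993.5483871 C/mm
CR = 3993.5483871 * 1805 = 7208354.84 C/s


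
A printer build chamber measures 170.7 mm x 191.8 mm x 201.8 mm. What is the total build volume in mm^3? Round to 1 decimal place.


V = 170.7 * 191.8 * 201.8 = 6606984.5 mm^3


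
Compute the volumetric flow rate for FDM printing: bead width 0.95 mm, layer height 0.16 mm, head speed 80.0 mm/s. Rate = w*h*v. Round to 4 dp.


Rate = 0.95 * 0.16 * 80.0 = 12.16 mm^3/s


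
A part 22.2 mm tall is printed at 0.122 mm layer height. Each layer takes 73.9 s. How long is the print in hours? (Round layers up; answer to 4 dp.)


Layers = ceil(22.2/0.122) = 182
t = 182 * 73.9 / 3600 = 3.7361 hrs


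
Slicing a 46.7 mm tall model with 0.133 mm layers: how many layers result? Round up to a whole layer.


Layers = ceil(46.7/0.133) = 352


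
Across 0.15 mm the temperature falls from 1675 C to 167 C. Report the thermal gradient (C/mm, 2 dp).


G = (1675-167)/0.15 = 10053.33 C/mm


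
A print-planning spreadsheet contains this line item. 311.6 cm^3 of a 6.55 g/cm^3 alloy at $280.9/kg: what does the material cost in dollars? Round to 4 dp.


Mass = 311.6*6.55/1000 = 2.04098 kg
Cost = 2.04098 * 280.9 = 573.3113 $


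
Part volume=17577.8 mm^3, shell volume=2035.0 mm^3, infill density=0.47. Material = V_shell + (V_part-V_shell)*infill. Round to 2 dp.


V_infill = (17577.8 - 2035.0) * 0.47 = 7305.12
V_total = 2035.0 + 7305.12 = 9340.12 mm^3


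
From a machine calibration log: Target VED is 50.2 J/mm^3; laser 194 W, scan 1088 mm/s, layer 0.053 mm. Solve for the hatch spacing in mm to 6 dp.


h = 194 / (50.2*1088*0.053) = 0.067018 mm


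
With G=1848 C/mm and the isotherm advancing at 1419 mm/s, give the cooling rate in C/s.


CR = 1848 * 1419 = 2622312 C/s


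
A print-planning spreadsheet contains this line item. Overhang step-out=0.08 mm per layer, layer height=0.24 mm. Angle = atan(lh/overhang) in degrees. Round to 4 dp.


angle = atan(0.24/0.08) = 71.5651 degrees


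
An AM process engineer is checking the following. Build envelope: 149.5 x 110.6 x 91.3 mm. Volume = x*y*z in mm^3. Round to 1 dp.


V = 149.5 * 110.6 * 91.3 = 1509618.1 mm^3


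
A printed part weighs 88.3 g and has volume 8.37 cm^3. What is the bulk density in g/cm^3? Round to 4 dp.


rho = 88.3 / 8.37 = 10.5496 g/cm^3


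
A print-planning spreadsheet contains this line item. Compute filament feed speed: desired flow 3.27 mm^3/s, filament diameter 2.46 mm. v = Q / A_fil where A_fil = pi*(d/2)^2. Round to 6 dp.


A = pi*(2.46/2)^2 = 4.752916
v = 3.27 / 4.752916 = 0.687999 mm/s


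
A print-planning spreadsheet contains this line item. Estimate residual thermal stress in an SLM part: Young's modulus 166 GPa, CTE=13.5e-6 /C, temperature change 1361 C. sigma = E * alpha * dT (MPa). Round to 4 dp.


sigma = 166*1000 * 13.5e-6 * 1361 = 3050.001 MPa


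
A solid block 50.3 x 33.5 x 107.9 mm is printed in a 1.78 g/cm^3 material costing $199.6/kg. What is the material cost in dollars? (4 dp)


V = 50.3 * 33.5 * 107.9 = 181816.895 mm^3 = 181.816895 cm^3
Mass = 181.816895 * 1.78 / 1000 = 0.32363407 kg
Cost = 0.32363407 * 199.6 = 64.5974 $


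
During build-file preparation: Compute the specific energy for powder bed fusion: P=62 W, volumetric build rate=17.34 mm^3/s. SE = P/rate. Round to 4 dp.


SE = 62 / 17.34 = 3.5755 J/mm^3


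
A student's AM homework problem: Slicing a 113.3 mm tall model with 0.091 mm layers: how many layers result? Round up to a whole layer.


Layers = ceil(113.3/0.091) = 1246


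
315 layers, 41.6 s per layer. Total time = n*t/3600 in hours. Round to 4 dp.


t = 315 * 41.6 / 3600 = 3.64 hrs


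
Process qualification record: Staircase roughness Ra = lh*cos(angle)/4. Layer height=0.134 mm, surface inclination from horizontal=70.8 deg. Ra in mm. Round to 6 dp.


Ra = 0.134 * cos(70.8) / 4 = 0.011017 mm


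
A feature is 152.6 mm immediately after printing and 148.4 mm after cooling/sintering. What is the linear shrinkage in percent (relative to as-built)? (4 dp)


Shrinkage = ((152.6-148.4)/152.6)*100 = 2.7523 %


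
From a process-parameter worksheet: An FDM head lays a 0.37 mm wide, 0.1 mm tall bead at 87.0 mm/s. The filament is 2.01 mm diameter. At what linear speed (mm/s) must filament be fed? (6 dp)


Q = 0.37 * 0.1 * 87.0 = 3.219 mm^3/s
A_fil = pi*(2.01/2)^2 = 3.17308712 mm^2
v_feed = 3.219 / 3.17308712 = 1.014469 mm/s


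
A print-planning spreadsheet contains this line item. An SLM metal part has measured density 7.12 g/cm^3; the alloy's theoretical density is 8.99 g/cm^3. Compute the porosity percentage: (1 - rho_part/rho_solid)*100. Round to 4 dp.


Porosity = (1-7.12/8.99)*100 = 20.8009 %


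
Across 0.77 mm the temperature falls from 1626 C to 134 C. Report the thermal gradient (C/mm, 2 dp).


G = (1626-134)/0.77 = 1937.66 C/mm


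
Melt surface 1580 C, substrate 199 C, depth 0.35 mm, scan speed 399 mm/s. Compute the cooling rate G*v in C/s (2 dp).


G = (1580-199)/0.35 = 3945.71428571 C/mm
CR = 3945.71428571 * 399 = 1574340.0 C/s


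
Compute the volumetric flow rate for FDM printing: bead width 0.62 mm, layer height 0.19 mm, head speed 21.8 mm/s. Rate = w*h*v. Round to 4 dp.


Rate = 0.62 * 0.19 * 21.8 = 2.568 mm^3/s


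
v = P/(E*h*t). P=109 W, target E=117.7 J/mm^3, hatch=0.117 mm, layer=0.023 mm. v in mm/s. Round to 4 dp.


v = 109 / (117.7*0.117*0.023) = 344.1409 mm/s


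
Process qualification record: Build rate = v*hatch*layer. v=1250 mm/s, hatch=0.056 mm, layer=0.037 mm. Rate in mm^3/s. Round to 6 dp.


Rate = 1250 * 0.056 * 0.037 = 2.59 mm^3/s


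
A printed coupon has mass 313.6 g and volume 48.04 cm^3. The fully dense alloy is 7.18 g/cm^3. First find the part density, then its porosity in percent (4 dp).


rho_part = 313.6 / 48.04 = 6.52789342 g/cm^3
Porosity = (1 - 6.52789342/7.18)*100 = 9.0823 %


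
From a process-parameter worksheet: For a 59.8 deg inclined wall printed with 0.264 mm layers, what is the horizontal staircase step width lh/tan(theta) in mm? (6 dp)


step = 0.264 / tan(59.8) = 0.153652 mm


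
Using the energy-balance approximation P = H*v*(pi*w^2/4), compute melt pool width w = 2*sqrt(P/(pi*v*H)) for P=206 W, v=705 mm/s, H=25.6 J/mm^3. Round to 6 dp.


w = 2*sqrt(206/(pi*705*25.6)) = 0.120552 mm


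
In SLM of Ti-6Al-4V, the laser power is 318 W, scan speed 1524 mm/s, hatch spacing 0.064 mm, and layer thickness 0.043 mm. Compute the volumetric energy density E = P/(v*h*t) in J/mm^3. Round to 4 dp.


E = 318 / (1524*0.064*0.043) = 75.8217 J/mm^3


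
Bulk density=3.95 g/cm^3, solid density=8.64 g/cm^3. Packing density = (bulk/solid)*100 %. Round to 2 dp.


Packing = (3.95/8.64)*100 = 45.72 %


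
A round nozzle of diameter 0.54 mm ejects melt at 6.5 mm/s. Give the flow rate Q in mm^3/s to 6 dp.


A = pi*(0.54/2)^2 = 0.2290221 mm^2
Q = 0.2290221 * 6.5 = 1.488644 mm^3/s


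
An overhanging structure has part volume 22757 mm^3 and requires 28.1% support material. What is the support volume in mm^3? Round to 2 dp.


V_support = 22757 * 0.281 = 6394.72 mm^3


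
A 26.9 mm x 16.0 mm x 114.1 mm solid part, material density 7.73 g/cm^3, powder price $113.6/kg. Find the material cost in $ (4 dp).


V = 26.9 * 16.0 * 114.1 = 49108.64 mm^3 = 49.10864 cm^3
Mass = 49.10864 * 7.73 / 1000 = 0.37960979 kg
Cost = 0.37960979 * 113.6 = 43.1237 $


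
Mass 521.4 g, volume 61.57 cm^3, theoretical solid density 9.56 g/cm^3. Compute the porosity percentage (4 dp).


rho_part = 521.4 / 61.57 = 8.46840994 g/cm^3
Porosity = (1 - 8.46840994/9.56)*100 = 11.4183 %


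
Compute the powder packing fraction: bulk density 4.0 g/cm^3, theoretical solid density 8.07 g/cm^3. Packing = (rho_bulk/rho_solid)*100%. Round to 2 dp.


Packing = (4.0/8.07)*100 = 49.57 %


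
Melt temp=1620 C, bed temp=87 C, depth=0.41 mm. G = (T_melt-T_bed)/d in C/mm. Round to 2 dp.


G = (1620-87)/0.41 = 3739.02 C/mm


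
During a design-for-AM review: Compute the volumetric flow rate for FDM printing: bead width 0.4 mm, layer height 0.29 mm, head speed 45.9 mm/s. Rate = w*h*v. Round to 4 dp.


Rate = 0.4 * 0.29 * 45.9 = 5.3244 mm^3/s


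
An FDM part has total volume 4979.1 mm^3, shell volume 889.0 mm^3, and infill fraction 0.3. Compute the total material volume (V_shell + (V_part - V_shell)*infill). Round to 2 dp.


V_infill = (4979.1 - 889.0) * 0.3 = 1227.03
V_total = 889.0 + 1227.03 = 2116.03 mm^3


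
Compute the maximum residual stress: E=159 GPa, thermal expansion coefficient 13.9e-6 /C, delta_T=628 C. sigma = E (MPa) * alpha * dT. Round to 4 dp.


sigma = 159*1000 * 13.9e-6 * 628 = 1387.9428 MPa


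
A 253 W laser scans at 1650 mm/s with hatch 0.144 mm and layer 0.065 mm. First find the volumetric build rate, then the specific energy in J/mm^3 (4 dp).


Build rate = 1650 * 0.144 * 0.065 = 15.444 mm^3/s
SE = 253 / 15.444 = 16.3818 J/mm^3


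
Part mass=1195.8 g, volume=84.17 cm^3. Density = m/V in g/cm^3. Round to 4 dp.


rho = 1195.8 / 84.17 = 14.207 g/cm^3


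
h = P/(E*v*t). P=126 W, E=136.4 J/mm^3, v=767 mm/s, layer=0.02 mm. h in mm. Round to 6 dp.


h = 126 / (136.4*767*0.02) = 0.060219 mm


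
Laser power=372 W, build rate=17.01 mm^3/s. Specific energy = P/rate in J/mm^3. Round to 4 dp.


SE = 372 / 17.01 = 21.8695 J/mm^3


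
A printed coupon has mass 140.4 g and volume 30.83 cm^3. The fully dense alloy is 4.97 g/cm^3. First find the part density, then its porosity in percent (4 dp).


rho_part = 140.4 / 30.83 = 4.55400584 g/cm^3
Porosity = (1 - 4.55400584/4.97)*100 = 8.3701 %


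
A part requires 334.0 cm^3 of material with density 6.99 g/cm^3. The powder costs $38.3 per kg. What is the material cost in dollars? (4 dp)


Mass = 334.0*6.99/1000 = 2.33466 kg
Cost = 2.33466 * 38.3 = 89.4175 $


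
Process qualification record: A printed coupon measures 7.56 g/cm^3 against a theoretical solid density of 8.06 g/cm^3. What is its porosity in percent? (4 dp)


Porosity = (1-7.56/8.06)*100 = 6.2035 %


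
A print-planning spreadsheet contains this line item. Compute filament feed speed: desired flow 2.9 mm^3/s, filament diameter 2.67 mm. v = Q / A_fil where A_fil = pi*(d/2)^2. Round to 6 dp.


A = pi*(2.67/2)^2 = 5.599025
v = 2.9 / 5.599025 = 0.517947 mm/s


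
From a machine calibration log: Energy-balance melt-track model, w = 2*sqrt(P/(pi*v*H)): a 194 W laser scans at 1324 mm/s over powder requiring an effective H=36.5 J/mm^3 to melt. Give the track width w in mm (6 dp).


w = 2*sqrt(194/(pi*1324*36.5)) = 0.071493 mm


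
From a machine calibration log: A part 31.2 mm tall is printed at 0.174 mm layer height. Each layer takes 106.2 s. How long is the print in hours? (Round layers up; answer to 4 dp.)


Layers = ceil(31.2/0.174) = 180
t = 180 * 106.2 / 3600 = 5.31 hrs


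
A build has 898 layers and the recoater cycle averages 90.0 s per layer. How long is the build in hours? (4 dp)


t = 898 * 90.0 / 3600 = 22.45 hrs


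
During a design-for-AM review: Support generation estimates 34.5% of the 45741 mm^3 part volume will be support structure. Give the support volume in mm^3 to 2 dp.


V_support = 45741 * 0.345 = 15780.65 mm^3


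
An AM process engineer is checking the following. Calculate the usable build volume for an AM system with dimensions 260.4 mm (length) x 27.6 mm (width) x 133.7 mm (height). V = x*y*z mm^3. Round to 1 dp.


V = 260.4 * 27.6 * 133.7 = 960907.2 mm^3


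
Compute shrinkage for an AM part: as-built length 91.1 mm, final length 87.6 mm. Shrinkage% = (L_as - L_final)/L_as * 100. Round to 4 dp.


Shrinkage = ((91.1-87.6)/91.1)*100 = 3.8419 %


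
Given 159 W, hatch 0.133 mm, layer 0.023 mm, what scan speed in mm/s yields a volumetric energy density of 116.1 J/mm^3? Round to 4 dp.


v = 159 / (116.1*0.133*0.023) = 447.6983 mm/s


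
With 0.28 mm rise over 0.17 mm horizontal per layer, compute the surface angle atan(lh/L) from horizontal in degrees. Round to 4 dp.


angle = atan(0.28/0.17) = 58.7363 degrees


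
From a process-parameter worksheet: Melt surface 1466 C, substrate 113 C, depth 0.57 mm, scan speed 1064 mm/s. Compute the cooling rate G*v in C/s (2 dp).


G = (1466-113)/0.57 = 2373.68421053 C/mm
CR = 2373.68421053 * 1064 = 2525600.0 C/s


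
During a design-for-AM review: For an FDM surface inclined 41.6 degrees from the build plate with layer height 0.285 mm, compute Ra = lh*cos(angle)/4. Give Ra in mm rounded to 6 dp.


Ra = 0.285 * cos(41.6) / 4 = 0.053281 mm


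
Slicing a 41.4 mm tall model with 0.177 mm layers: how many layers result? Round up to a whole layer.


Layers = ceil(41.4/0.177) = 234


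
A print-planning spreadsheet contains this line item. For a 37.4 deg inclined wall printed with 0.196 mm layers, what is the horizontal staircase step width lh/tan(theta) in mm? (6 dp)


step = 0.196 / tan(37.4) = 0.256357 mm


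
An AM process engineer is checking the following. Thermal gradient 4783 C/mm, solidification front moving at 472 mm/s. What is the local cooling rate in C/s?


CR = 4783 * 472 = 2257576 C/s


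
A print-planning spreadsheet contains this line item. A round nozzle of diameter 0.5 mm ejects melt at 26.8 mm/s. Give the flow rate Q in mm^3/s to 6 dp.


A = pi*(0.5/2)^2 = 0.19634954 mm^2
Q = 0.19634954 * 26.8 = 5.262168 mm^3/s


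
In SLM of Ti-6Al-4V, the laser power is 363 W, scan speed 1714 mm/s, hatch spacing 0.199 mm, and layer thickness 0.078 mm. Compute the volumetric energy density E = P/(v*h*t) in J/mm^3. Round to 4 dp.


E = 363 / (1714*0.199*0.078) = 13.6442 J/mm^3


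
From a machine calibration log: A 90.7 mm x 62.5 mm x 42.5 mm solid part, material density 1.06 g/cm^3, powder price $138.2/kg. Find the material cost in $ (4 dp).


V = 90.7 * 62.5 * 42.5 = 240921.875 mm^3 = 240.921875 cm^3
Mass = 240.921875 * 1.06 / 1000 = 0.25537719 kg
Cost = 0.25537719 * 138.2 = 35.2931 $


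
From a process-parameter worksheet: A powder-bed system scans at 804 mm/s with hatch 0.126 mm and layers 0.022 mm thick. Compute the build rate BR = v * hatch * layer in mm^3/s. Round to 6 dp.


Rate = 804 * 0.126 * 0.022 = 2.228688 mm^3/s


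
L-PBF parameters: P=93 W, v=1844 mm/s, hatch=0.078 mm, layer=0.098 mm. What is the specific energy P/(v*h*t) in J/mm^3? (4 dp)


Build rate = 1844 * 0.078 * 0.098 = 14.095536 mm^3/s
SE = 93 / 14.095536 = 6.5978 J/mm^3


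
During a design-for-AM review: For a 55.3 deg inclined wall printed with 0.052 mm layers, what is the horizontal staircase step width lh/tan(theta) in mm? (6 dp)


step = 0.052 / tan(55.3) = 0.036007 mm


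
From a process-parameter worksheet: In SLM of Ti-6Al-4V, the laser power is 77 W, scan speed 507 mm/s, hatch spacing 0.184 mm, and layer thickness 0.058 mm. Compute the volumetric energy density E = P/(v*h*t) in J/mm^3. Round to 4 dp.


E = 77 / (507*0.184*0.058) = 14.2311 J/mm^3


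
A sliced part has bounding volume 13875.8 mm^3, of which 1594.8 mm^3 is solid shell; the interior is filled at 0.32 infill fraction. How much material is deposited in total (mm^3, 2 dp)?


V_infill = (13875.8 - 1594.8) * 0.32 = 3929.92
V_total = 1594.8 + 3929.92 = 5524.72 mm^3


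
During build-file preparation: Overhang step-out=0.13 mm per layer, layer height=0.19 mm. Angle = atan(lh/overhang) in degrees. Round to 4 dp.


angle = atan(0.19/0.13) = 55.6197 degrees


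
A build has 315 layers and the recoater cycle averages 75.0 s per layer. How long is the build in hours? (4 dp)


t = 315 * 75.0 / 3600 = 6.5625 hrs


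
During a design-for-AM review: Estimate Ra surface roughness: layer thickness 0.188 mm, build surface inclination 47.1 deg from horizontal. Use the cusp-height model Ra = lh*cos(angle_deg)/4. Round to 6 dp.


Ra = 0.188 * cos(47.1) / 4 = 0.031994 mm


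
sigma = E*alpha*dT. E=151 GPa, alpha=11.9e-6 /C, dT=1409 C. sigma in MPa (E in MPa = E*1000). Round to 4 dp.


sigma = 151*1000 * 11.9e-6 * 1409 = 2531.8321 MPa


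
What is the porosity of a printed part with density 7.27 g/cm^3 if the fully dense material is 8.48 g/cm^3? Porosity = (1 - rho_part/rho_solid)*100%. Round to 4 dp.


Porosity = (1-7.27/8.48)*100 = 14.2689 %


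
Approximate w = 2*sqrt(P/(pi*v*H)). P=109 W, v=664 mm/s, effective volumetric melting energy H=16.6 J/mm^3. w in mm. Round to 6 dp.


w = 2*sqrt(109/(pi*664*16.6)) = 0.11221 mm


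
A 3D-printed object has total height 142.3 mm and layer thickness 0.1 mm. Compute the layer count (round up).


Layers = ceil(142.3/0.1) = 1423


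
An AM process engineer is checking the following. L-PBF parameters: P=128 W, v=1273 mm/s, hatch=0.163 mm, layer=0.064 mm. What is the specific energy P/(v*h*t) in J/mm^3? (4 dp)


Build rate = 1273 * 0.163 * 0.064 = 13.279936 mm^3/s
SE = 128 / 13.279936 = 9.6386 J/mm^3


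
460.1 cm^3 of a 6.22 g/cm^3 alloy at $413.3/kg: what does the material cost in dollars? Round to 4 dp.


Mass = 460.1*6.22/1000 = 2.861822 kg
Cost = 2.861822 * 413.3 = 1182.791 $


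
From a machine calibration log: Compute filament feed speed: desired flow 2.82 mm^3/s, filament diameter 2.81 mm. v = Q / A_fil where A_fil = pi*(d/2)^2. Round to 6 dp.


A = pi*(2.81/2)^2 = 6.201582
v = 2.82 / 6.201582 = 0.454723 mm/s


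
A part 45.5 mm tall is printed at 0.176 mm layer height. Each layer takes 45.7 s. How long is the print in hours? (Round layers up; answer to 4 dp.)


Layers = ceil(45.5/0.176) = 259
t = 259 * 45.7 / 3600 = 3.2879 hrs


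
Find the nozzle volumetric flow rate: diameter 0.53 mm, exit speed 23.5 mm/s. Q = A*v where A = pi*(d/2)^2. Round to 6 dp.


A = pi*(0.53/2)^2 = 0.22061834 mm^2
Q = 0.22061834 * 23.5 = 5.184531 mm^3/s


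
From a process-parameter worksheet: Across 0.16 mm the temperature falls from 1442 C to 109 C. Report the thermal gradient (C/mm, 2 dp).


G = (1442-109)/0.16 = 8331.25 C/mm


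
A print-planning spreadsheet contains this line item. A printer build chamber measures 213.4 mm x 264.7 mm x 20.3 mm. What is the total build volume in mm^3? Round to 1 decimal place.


V = 213.4 * 264.7 * 20.3 = 1146685.7 mm^3


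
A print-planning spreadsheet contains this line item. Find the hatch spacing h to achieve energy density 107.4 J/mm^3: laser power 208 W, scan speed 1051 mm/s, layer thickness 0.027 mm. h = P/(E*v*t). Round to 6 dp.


h = 208 / (107.4*1051*0.027) = 0.068248 mm


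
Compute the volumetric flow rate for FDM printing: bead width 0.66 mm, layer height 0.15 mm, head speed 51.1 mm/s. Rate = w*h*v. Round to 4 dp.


Rate = 0.66 * 0.15 * 51.1 = 5.0589 mm^3/s


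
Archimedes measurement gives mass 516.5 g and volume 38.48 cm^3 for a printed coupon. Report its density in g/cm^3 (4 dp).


rho = 516.5 / 38.48 = 13.4226 g/cm^3


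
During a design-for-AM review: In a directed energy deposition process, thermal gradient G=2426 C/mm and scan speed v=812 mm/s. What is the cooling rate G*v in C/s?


CR = 2426 * 812 = 1969912 C/s


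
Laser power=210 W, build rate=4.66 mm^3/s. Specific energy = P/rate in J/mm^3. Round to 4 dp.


SE = 210 / 4.66 = 45.0644 J/mm^3


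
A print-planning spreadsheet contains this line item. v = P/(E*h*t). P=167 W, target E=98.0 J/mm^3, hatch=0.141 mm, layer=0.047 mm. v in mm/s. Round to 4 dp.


v = 167 / (98.0*0.141*0.047) = 257.1422 mm/s


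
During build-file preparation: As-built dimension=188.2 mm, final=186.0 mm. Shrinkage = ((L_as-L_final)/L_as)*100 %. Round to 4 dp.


Shrinkage = ((188.2-186.0)/188.2)*100 = 1.169 %


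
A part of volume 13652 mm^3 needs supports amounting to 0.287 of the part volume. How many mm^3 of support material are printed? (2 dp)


V_support = 13652 * 0.287 = 3918.12 mm^3
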